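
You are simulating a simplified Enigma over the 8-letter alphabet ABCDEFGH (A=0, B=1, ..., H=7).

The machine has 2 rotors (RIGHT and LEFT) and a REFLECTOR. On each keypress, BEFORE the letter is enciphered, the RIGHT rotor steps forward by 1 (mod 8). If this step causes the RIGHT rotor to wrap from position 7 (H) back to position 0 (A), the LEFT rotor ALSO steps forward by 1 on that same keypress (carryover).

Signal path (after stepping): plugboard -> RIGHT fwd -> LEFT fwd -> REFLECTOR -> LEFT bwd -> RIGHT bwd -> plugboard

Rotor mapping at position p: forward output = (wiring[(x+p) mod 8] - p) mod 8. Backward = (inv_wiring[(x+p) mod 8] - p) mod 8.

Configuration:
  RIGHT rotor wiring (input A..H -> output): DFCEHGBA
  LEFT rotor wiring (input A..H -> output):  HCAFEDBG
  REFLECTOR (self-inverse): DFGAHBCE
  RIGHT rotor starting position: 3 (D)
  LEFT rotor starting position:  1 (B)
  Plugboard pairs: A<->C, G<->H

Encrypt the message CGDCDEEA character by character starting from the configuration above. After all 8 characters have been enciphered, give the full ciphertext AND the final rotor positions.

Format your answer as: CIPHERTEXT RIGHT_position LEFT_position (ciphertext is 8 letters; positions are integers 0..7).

Char 1 ('C'): step: R->4, L=1; C->plug->A->R->D->L->D->refl->A->L'->F->R'->C->plug->A
Char 2 ('G'): step: R->5, L=1; G->plug->H->R->C->L->E->refl->H->L'->B->R'->A->plug->C
Char 3 ('D'): step: R->6, L=1; D->plug->D->R->H->L->G->refl->C->L'->E->R'->E->plug->E
Char 4 ('C'): step: R->7, L=1; C->plug->A->R->B->L->H->refl->E->L'->C->R'->H->plug->G
Char 5 ('D'): step: R->0, L->2 (L advanced); D->plug->D->R->E->L->H->refl->E->L'->F->R'->B->plug->B
Char 6 ('E'): step: R->1, L=2; E->plug->E->R->F->L->E->refl->H->L'->E->R'->A->plug->C
Char 7 ('E'): step: R->2, L=2; E->plug->E->R->H->L->A->refl->D->L'->B->R'->G->plug->H
Char 8 ('A'): step: R->3, L=2; A->plug->C->R->D->L->B->refl->F->L'->G->R'->D->plug->D
Final: ciphertext=ACEGBCHD, RIGHT=3, LEFT=2

Answer: ACEGBCHD 3 2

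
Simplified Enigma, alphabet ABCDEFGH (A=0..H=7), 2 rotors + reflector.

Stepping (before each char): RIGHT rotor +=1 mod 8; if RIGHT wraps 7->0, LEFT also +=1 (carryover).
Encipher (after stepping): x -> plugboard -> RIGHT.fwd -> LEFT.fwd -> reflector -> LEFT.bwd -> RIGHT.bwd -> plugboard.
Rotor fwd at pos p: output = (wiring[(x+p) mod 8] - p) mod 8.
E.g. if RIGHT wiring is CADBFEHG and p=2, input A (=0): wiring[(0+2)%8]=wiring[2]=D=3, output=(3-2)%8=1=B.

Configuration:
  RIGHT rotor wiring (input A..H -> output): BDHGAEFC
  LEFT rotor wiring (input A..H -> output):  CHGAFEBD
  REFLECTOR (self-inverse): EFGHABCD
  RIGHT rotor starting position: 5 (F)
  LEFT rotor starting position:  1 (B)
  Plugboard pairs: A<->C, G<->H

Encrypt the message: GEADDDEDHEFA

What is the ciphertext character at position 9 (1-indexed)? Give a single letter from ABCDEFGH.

Char 1 ('G'): step: R->6, L=1; G->plug->H->R->G->L->C->refl->G->L'->A->R'->F->plug->F
Char 2 ('E'): step: R->7, L=1; E->plug->E->R->H->L->B->refl->F->L'->B->R'->F->plug->F
Char 3 ('A'): step: R->0, L->2 (L advanced); A->plug->C->R->H->L->F->refl->B->L'->F->R'->G->plug->H
Char 4 ('D'): step: R->1, L=2; D->plug->D->R->H->L->F->refl->B->L'->F->R'->C->plug->A
Char 5 ('D'): step: R->2, L=2; D->plug->D->R->C->L->D->refl->H->L'->E->R'->B->plug->B
Char 6 ('D'): step: R->3, L=2; D->plug->D->R->C->L->D->refl->H->L'->E->R'->H->plug->G
Char 7 ('E'): step: R->4, L=2; E->plug->E->R->F->L->B->refl->F->L'->H->R'->F->plug->F
Char 8 ('D'): step: R->5, L=2; D->plug->D->R->E->L->H->refl->D->L'->C->R'->F->plug->F
Char 9 ('H'): step: R->6, L=2; H->plug->G->R->C->L->D->refl->H->L'->E->R'->B->plug->B

B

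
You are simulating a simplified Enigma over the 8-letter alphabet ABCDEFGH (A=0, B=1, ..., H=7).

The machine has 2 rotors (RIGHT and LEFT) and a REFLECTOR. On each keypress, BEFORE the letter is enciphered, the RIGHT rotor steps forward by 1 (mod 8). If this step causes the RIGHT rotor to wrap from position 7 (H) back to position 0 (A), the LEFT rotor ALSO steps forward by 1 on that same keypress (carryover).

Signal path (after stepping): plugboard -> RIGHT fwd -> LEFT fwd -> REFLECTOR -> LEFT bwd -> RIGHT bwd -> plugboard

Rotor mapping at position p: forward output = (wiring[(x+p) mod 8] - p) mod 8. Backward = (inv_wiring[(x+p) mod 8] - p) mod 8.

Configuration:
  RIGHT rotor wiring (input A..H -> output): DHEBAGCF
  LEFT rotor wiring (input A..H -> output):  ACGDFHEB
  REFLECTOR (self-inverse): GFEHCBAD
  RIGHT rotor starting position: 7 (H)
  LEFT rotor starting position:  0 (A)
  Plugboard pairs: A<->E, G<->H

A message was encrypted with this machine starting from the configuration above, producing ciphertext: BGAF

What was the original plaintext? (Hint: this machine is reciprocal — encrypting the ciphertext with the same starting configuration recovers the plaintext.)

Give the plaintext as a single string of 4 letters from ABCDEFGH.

Char 1 ('B'): step: R->0, L->1 (L advanced); B->plug->B->R->H->L->H->refl->D->L'->F->R'->H->plug->G
Char 2 ('G'): step: R->1, L=1; G->plug->H->R->C->L->C->refl->E->L'->D->R'->B->plug->B
Char 3 ('A'): step: R->2, L=1; A->plug->E->R->A->L->B->refl->F->L'->B->R'->G->plug->H
Char 4 ('F'): step: R->3, L=1; F->plug->F->R->A->L->B->refl->F->L'->B->R'->H->plug->G

Answer: GBHG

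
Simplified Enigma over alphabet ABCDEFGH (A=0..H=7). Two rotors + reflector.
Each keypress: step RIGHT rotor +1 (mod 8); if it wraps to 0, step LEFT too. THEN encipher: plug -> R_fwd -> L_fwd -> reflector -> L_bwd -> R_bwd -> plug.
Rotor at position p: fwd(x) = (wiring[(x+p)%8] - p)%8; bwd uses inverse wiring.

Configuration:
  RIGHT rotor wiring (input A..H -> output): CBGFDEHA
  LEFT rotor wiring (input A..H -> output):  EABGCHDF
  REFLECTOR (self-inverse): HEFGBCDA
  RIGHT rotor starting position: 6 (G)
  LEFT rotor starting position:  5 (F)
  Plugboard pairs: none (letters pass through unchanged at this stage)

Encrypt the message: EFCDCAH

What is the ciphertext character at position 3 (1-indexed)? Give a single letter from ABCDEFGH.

Char 1 ('E'): step: R->7, L=5; E->plug->E->R->G->L->B->refl->E->L'->F->R'->G->plug->G
Char 2 ('F'): step: R->0, L->6 (L advanced); F->plug->F->R->E->L->D->refl->G->L'->C->R'->A->plug->A
Char 3 ('C'): step: R->1, L=6; C->plug->C->R->E->L->D->refl->G->L'->C->R'->D->plug->D

D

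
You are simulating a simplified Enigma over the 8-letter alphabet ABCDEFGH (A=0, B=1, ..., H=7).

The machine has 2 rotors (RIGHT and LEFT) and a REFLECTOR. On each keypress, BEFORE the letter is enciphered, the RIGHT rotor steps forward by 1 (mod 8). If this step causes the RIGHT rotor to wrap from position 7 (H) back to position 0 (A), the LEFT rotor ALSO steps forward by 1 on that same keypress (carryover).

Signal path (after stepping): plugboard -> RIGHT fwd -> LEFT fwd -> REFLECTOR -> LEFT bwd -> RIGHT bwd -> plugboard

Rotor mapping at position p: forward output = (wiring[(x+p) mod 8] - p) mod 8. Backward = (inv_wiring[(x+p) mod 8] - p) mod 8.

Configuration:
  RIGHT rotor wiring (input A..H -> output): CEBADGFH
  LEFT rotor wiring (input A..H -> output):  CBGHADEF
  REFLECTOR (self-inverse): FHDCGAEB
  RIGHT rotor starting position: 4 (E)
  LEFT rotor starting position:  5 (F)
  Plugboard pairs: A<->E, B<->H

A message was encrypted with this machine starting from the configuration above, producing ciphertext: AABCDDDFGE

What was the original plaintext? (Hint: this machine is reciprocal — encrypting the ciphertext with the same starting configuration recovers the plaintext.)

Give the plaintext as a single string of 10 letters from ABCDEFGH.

Char 1 ('A'): step: R->5, L=5; A->plug->E->R->H->L->D->refl->C->L'->G->R'->H->plug->B
Char 2 ('A'): step: R->6, L=5; A->plug->E->R->D->L->F->refl->A->L'->C->R'->F->plug->F
Char 3 ('B'): step: R->7, L=5; B->plug->H->R->G->L->C->refl->D->L'->H->R'->G->plug->G
Char 4 ('C'): step: R->0, L->6 (L advanced); C->plug->C->R->B->L->H->refl->B->L'->F->R'->G->plug->G
Char 5 ('D'): step: R->1, L=6; D->plug->D->R->C->L->E->refl->G->L'->A->R'->B->plug->H
Char 6 ('D'): step: R->2, L=6; D->plug->D->R->E->L->A->refl->F->L'->H->R'->A->plug->E
Char 7 ('D'): step: R->3, L=6; D->plug->D->R->C->L->E->refl->G->L'->A->R'->B->plug->H
Char 8 ('F'): step: R->4, L=6; F->plug->F->R->A->L->G->refl->E->L'->C->R'->B->plug->H
Char 9 ('G'): step: R->5, L=6; G->plug->G->R->D->L->D->refl->C->L'->G->R'->H->plug->B
Char 10 ('E'): step: R->6, L=6; E->plug->A->R->H->L->F->refl->A->L'->E->R'->C->plug->C

Answer: BFGGHEHHBC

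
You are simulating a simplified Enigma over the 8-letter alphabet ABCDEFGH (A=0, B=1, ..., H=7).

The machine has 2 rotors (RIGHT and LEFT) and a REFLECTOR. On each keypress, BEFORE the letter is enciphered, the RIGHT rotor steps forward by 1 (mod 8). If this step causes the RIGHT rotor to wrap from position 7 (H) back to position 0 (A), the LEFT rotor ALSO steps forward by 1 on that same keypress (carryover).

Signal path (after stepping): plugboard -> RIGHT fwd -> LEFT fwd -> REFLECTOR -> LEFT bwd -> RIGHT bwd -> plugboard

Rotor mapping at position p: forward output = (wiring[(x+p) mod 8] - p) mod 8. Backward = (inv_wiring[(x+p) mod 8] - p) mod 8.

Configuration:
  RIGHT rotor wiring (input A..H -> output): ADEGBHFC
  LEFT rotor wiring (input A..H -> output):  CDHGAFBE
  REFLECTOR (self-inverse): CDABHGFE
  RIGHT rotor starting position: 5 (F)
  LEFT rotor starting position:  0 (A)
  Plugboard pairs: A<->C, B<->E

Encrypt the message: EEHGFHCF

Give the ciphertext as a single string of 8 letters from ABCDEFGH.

Answer: FHBCDDGB

Derivation:
Char 1 ('E'): step: R->6, L=0; E->plug->B->R->E->L->A->refl->C->L'->A->R'->F->plug->F
Char 2 ('E'): step: R->7, L=0; E->plug->B->R->B->L->D->refl->B->L'->G->R'->H->plug->H
Char 3 ('H'): step: R->0, L->1 (L advanced); H->plug->H->R->C->L->F->refl->G->L'->B->R'->E->plug->B
Char 4 ('G'): step: R->1, L=1; G->plug->G->R->B->L->G->refl->F->L'->C->R'->A->plug->C
Char 5 ('F'): step: R->2, L=1; F->plug->F->R->A->L->C->refl->A->L'->F->R'->D->plug->D
Char 6 ('H'): step: R->3, L=1; H->plug->H->R->B->L->G->refl->F->L'->C->R'->D->plug->D
Char 7 ('C'): step: R->4, L=1; C->plug->A->R->F->L->A->refl->C->L'->A->R'->G->plug->G
Char 8 ('F'): step: R->5, L=1; F->plug->F->R->H->L->B->refl->D->L'->G->R'->E->plug->B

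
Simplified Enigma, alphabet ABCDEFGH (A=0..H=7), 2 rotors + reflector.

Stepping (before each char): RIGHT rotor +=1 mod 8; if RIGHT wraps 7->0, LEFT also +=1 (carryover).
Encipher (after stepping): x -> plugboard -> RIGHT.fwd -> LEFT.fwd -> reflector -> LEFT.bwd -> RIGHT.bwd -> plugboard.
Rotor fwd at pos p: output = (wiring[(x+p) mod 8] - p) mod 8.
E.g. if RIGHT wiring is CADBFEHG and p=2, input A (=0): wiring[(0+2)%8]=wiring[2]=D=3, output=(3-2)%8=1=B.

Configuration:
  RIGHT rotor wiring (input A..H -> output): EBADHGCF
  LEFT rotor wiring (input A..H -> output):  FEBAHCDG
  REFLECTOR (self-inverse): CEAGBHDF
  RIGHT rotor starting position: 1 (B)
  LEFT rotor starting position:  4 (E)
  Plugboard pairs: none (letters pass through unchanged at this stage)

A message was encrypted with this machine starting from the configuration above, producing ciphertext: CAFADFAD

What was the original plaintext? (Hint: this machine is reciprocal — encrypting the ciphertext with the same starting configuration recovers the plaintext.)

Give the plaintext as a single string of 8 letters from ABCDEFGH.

Answer: FFACFDCF

Derivation:
Char 1 ('C'): step: R->2, L=4; C->plug->C->R->F->L->A->refl->C->L'->D->R'->F->plug->F
Char 2 ('A'): step: R->3, L=4; A->plug->A->R->A->L->D->refl->G->L'->B->R'->F->plug->F
Char 3 ('F'): step: R->4, L=4; F->plug->F->R->F->L->A->refl->C->L'->D->R'->A->plug->A
Char 4 ('A'): step: R->5, L=4; A->plug->A->R->B->L->G->refl->D->L'->A->R'->C->plug->C
Char 5 ('D'): step: R->6, L=4; D->plug->D->R->D->L->C->refl->A->L'->F->R'->F->plug->F
Char 6 ('F'): step: R->7, L=4; F->plug->F->R->A->L->D->refl->G->L'->B->R'->D->plug->D
Char 7 ('A'): step: R->0, L->5 (L advanced); A->plug->A->R->E->L->H->refl->F->L'->A->R'->C->plug->C
Char 8 ('D'): step: R->1, L=5; D->plug->D->R->G->L->D->refl->G->L'->B->R'->F->plug->F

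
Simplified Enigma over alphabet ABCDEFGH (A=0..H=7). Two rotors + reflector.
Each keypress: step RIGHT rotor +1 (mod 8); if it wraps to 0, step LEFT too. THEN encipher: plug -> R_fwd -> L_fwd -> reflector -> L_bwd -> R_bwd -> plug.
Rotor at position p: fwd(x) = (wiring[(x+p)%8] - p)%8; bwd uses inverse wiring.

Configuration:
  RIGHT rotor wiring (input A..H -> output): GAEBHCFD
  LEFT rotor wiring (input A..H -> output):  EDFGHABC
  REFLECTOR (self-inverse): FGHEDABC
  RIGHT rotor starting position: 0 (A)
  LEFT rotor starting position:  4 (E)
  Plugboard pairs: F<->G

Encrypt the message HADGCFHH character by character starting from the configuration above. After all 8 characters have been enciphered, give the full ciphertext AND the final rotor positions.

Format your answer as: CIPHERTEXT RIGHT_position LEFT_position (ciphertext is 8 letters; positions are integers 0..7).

Char 1 ('H'): step: R->1, L=4; H->plug->H->R->F->L->H->refl->C->L'->H->R'->A->plug->A
Char 2 ('A'): step: R->2, L=4; A->plug->A->R->C->L->F->refl->A->L'->E->R'->G->plug->F
Char 3 ('D'): step: R->3, L=4; D->plug->D->R->C->L->F->refl->A->L'->E->R'->B->plug->B
Char 4 ('G'): step: R->4, L=4; G->plug->F->R->E->L->A->refl->F->L'->C->R'->E->plug->E
Char 5 ('C'): step: R->5, L=4; C->plug->C->R->G->L->B->refl->G->L'->D->R'->E->plug->E
Char 6 ('F'): step: R->6, L=4; F->plug->G->R->B->L->E->refl->D->L'->A->R'->C->plug->C
Char 7 ('H'): step: R->7, L=4; H->plug->H->R->G->L->B->refl->G->L'->D->R'->G->plug->F
Char 8 ('H'): step: R->0, L->5 (L advanced); H->plug->H->R->D->L->H->refl->C->L'->H->R'->E->plug->E
Final: ciphertext=AFBEECFE, RIGHT=0, LEFT=5

Answer: AFBEECFE 0 5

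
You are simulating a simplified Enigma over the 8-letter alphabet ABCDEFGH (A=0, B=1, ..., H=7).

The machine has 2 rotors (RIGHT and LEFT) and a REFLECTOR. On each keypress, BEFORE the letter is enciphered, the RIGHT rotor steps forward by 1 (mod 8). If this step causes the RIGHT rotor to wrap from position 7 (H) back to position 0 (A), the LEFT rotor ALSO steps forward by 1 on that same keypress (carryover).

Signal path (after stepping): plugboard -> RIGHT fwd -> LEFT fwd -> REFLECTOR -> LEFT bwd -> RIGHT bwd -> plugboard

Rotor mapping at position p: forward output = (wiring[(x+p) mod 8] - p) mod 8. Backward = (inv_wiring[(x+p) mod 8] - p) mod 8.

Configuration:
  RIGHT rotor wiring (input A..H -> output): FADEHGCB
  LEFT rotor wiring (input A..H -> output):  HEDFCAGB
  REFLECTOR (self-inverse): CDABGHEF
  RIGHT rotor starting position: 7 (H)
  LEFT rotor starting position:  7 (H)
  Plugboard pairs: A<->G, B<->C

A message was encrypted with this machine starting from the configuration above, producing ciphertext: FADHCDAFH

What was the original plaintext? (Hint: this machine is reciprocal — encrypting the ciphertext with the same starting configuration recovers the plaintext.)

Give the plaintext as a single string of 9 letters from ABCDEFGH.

Answer: HBBBAEFHF

Derivation:
Char 1 ('F'): step: R->0, L->0 (L advanced); F->plug->F->R->G->L->G->refl->E->L'->B->R'->H->plug->H
Char 2 ('A'): step: R->1, L=0; A->plug->G->R->A->L->H->refl->F->L'->D->R'->C->plug->B
Char 3 ('D'): step: R->2, L=0; D->plug->D->R->E->L->C->refl->A->L'->F->R'->C->plug->B
Char 4 ('H'): step: R->3, L=0; H->plug->H->R->A->L->H->refl->F->L'->D->R'->C->plug->B
Char 5 ('C'): step: R->4, L=0; C->plug->B->R->C->L->D->refl->B->L'->H->R'->G->plug->A
Char 6 ('D'): step: R->5, L=0; D->plug->D->R->A->L->H->refl->F->L'->D->R'->E->plug->E
Char 7 ('A'): step: R->6, L=0; A->plug->G->R->B->L->E->refl->G->L'->G->R'->F->plug->F
Char 8 ('F'): step: R->7, L=0; F->plug->F->R->A->L->H->refl->F->L'->D->R'->H->plug->H
Char 9 ('H'): step: R->0, L->1 (L advanced); H->plug->H->R->B->L->C->refl->A->L'->G->R'->F->plug->F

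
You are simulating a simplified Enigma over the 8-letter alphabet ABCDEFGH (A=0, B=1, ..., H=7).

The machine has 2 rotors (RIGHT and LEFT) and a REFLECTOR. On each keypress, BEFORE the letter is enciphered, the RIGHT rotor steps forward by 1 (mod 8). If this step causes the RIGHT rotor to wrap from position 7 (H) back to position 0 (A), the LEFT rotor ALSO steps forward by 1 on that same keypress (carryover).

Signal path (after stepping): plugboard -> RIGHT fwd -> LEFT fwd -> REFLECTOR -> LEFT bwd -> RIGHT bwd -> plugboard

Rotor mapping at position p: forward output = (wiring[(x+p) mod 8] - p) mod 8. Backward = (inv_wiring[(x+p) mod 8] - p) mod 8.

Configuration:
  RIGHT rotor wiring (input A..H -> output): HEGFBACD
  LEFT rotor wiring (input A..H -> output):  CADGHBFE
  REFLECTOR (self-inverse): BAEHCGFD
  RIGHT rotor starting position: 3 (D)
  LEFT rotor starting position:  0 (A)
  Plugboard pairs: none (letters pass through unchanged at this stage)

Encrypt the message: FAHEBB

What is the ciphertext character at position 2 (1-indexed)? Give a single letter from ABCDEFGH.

Char 1 ('F'): step: R->4, L=0; F->plug->F->R->A->L->C->refl->E->L'->H->R'->D->plug->D
Char 2 ('A'): step: R->5, L=0; A->plug->A->R->D->L->G->refl->F->L'->G->R'->C->plug->C

C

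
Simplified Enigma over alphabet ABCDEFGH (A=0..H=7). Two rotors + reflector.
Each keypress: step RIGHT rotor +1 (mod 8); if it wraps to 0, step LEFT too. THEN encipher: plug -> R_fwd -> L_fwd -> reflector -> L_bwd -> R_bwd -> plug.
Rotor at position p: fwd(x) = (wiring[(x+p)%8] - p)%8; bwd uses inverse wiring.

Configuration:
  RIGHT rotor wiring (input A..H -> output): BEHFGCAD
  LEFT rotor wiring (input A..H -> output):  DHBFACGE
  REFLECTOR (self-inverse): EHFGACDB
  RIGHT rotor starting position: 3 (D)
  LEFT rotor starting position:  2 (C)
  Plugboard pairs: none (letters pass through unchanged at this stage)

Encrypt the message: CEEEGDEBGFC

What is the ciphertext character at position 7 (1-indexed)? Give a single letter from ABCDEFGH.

Char 1 ('C'): step: R->4, L=2; C->plug->C->R->E->L->E->refl->A->L'->D->R'->G->plug->G
Char 2 ('E'): step: R->5, L=2; E->plug->E->R->H->L->F->refl->C->L'->F->R'->A->plug->A
Char 3 ('E'): step: R->6, L=2; E->plug->E->R->B->L->D->refl->G->L'->C->R'->A->plug->A
Char 4 ('E'): step: R->7, L=2; E->plug->E->R->G->L->B->refl->H->L'->A->R'->D->plug->D
Char 5 ('G'): step: R->0, L->3 (L advanced); G->plug->G->R->A->L->C->refl->F->L'->B->R'->A->plug->A
Char 6 ('D'): step: R->1, L=3; D->plug->D->R->F->L->A->refl->E->L'->G->R'->B->plug->B
Char 7 ('E'): step: R->2, L=3; E->plug->E->R->G->L->E->refl->A->L'->F->R'->A->plug->A

A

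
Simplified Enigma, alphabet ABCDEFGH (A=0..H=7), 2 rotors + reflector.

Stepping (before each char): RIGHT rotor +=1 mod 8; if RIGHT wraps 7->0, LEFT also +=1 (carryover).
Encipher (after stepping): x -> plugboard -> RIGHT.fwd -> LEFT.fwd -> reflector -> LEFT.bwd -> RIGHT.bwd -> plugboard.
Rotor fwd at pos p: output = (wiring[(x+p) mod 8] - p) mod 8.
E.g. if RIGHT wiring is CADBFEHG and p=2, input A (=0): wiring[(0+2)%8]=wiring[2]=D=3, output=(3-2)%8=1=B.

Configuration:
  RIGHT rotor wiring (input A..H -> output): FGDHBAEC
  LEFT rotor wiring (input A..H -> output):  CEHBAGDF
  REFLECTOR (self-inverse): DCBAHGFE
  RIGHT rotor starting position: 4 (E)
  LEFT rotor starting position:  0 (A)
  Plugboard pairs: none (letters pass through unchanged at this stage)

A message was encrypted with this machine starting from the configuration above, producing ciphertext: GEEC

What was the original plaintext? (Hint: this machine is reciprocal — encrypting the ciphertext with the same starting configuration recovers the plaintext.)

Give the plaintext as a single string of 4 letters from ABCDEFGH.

Char 1 ('G'): step: R->5, L=0; G->plug->G->R->C->L->H->refl->E->L'->B->R'->E->plug->E
Char 2 ('E'): step: R->6, L=0; E->plug->E->R->F->L->G->refl->F->L'->H->R'->C->plug->C
Char 3 ('E'): step: R->7, L=0; E->plug->E->R->A->L->C->refl->B->L'->D->R'->A->plug->A
Char 4 ('C'): step: R->0, L->1 (L advanced); C->plug->C->R->D->L->H->refl->E->L'->G->R'->B->plug->B

Answer: ECAB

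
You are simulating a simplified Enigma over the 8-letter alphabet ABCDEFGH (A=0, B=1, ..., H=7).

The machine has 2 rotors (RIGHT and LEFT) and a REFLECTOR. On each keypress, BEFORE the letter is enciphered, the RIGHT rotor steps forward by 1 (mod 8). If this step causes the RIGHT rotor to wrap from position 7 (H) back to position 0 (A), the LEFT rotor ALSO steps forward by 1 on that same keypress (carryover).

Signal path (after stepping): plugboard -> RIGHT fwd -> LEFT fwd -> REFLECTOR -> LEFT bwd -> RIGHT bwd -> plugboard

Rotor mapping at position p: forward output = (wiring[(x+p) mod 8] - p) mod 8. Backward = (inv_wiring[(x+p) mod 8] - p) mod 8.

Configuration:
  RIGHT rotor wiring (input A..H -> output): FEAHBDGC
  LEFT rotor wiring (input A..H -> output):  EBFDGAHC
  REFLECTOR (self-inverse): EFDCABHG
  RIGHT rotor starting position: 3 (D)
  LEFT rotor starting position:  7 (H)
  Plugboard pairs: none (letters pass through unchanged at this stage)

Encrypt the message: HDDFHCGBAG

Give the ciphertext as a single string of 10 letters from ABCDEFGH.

Answer: AGFEEHCAFB

Derivation:
Char 1 ('H'): step: R->4, L=7; H->plug->H->R->D->L->G->refl->H->L'->F->R'->A->plug->A
Char 2 ('D'): step: R->5, L=7; D->plug->D->R->A->L->D->refl->C->L'->C->R'->G->plug->G
Char 3 ('D'): step: R->6, L=7; D->plug->D->R->G->L->B->refl->F->L'->B->R'->F->plug->F
Char 4 ('F'): step: R->7, L=7; F->plug->F->R->C->L->C->refl->D->L'->A->R'->E->plug->E
Char 5 ('H'): step: R->0, L->0 (L advanced); H->plug->H->R->C->L->F->refl->B->L'->B->R'->E->plug->E
Char 6 ('C'): step: R->1, L=0; C->plug->C->R->G->L->H->refl->G->L'->E->R'->H->plug->H
Char 7 ('G'): step: R->2, L=0; G->plug->G->R->D->L->D->refl->C->L'->H->R'->C->plug->C
Char 8 ('B'): step: R->3, L=0; B->plug->B->R->G->L->H->refl->G->L'->E->R'->A->plug->A
Char 9 ('A'): step: R->4, L=0; A->plug->A->R->F->L->A->refl->E->L'->A->R'->F->plug->F
Char 10 ('G'): step: R->5, L=0; G->plug->G->R->C->L->F->refl->B->L'->B->R'->B->plug->B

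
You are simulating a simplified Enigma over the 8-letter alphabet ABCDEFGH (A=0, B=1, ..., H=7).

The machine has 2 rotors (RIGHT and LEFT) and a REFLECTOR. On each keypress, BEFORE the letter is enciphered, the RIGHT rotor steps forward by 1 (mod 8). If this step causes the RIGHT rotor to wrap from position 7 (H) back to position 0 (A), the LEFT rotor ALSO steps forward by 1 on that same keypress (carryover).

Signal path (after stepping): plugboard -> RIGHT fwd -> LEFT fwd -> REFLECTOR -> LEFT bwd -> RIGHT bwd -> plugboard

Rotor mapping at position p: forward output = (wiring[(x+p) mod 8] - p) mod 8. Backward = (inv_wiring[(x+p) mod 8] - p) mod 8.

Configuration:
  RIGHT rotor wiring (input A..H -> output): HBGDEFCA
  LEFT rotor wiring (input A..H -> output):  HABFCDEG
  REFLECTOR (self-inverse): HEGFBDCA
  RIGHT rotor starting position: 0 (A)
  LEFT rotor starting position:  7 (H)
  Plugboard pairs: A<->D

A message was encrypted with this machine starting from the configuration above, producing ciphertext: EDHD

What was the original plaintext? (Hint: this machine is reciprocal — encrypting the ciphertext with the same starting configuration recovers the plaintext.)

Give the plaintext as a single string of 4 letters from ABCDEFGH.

Char 1 ('E'): step: R->1, L=7; E->plug->E->R->E->L->G->refl->C->L'->D->R'->D->plug->A
Char 2 ('D'): step: R->2, L=7; D->plug->A->R->E->L->G->refl->C->L'->D->R'->D->plug->A
Char 3 ('H'): step: R->3, L=7; H->plug->H->R->D->L->C->refl->G->L'->E->R'->F->plug->F
Char 4 ('D'): step: R->4, L=7; D->plug->A->R->A->L->H->refl->A->L'->B->R'->B->plug->B

Answer: AAFB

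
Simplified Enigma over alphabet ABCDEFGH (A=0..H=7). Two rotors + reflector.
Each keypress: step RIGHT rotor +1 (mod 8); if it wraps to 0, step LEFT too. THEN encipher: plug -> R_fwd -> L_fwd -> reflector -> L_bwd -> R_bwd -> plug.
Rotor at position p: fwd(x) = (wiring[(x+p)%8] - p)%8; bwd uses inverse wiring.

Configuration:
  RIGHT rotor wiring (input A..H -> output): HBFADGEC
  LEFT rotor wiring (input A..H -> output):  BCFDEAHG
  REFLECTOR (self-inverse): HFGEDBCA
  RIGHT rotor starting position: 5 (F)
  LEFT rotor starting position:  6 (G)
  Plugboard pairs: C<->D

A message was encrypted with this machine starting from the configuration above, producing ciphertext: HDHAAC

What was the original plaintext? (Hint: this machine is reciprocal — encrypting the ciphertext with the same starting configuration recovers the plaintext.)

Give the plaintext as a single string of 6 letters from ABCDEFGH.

Answer: GAGDDD

Derivation:
Char 1 ('H'): step: R->6, L=6; H->plug->H->R->A->L->B->refl->F->L'->F->R'->G->plug->G
Char 2 ('D'): step: R->7, L=6; D->plug->C->R->C->L->D->refl->E->L'->D->R'->A->plug->A
Char 3 ('H'): step: R->0, L->7 (L advanced); H->plug->H->R->C->L->D->refl->E->L'->E->R'->G->plug->G
Char 4 ('A'): step: R->1, L=7; A->plug->A->R->A->L->H->refl->A->L'->H->R'->C->plug->D
Char 5 ('A'): step: R->2, L=7; A->plug->A->R->D->L->G->refl->C->L'->B->R'->C->plug->D
Char 6 ('C'): step: R->3, L=7; C->plug->D->R->B->L->C->refl->G->L'->D->R'->C->plug->D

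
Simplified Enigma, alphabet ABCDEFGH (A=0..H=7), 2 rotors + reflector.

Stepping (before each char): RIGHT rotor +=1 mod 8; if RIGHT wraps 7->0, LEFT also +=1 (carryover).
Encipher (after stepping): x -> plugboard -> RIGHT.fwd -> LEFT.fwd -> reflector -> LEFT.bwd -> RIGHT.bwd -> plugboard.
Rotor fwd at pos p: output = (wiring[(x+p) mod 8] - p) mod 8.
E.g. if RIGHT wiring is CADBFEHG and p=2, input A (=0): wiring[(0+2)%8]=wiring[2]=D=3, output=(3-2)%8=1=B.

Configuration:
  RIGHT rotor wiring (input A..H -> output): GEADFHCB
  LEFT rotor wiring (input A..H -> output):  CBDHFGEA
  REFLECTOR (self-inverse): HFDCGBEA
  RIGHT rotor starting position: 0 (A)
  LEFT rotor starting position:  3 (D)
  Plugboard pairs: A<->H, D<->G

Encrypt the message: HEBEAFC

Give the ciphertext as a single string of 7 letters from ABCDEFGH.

Char 1 ('H'): step: R->1, L=3; H->plug->A->R->D->L->B->refl->F->L'->E->R'->D->plug->G
Char 2 ('E'): step: R->2, L=3; E->plug->E->R->A->L->E->refl->G->L'->G->R'->A->plug->H
Char 3 ('B'): step: R->3, L=3; B->plug->B->R->C->L->D->refl->C->L'->B->R'->G->plug->D
Char 4 ('E'): step: R->4, L=3; E->plug->E->R->C->L->D->refl->C->L'->B->R'->A->plug->H
Char 5 ('A'): step: R->5, L=3; A->plug->H->R->A->L->E->refl->G->L'->G->R'->G->plug->D
Char 6 ('F'): step: R->6, L=3; F->plug->F->R->F->L->H->refl->A->L'->H->R'->G->plug->D
Char 7 ('C'): step: R->7, L=3; C->plug->C->R->F->L->H->refl->A->L'->H->R'->B->plug->B

Answer: GHDHDDB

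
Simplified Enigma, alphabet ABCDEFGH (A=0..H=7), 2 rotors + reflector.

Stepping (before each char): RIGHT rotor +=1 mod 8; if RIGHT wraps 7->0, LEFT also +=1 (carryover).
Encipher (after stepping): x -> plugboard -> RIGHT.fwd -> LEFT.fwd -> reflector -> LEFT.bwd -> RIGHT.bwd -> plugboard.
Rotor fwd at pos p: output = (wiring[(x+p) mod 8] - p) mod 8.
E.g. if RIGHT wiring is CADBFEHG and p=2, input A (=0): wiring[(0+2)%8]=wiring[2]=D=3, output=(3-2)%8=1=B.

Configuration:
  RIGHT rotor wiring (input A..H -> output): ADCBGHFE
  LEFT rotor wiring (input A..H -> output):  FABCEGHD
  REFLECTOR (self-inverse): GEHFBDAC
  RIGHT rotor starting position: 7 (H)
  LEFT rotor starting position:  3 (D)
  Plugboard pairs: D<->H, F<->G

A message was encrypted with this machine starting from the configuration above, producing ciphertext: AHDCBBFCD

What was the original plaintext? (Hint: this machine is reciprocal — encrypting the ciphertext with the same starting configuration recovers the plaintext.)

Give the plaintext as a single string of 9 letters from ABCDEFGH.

Char 1 ('A'): step: R->0, L->4 (L advanced); A->plug->A->R->A->L->A->refl->G->L'->H->R'->F->plug->G
Char 2 ('H'): step: R->1, L=4; H->plug->D->R->F->L->E->refl->B->L'->E->R'->F->plug->G
Char 3 ('D'): step: R->2, L=4; D->plug->H->R->B->L->C->refl->H->L'->D->R'->E->plug->E
Char 4 ('C'): step: R->3, L=4; C->plug->C->R->E->L->B->refl->E->L'->F->R'->F->plug->G
Char 5 ('B'): step: R->4, L=4; B->plug->B->R->D->L->H->refl->C->L'->B->R'->C->plug->C
Char 6 ('B'): step: R->5, L=4; B->plug->B->R->A->L->A->refl->G->L'->H->R'->C->plug->C
Char 7 ('F'): step: R->6, L=4; F->plug->G->R->A->L->A->refl->G->L'->H->R'->A->plug->A
Char 8 ('C'): step: R->7, L=4; C->plug->C->R->E->L->B->refl->E->L'->F->R'->A->plug->A
Char 9 ('D'): step: R->0, L->5 (L advanced); D->plug->H->R->E->L->D->refl->F->L'->G->R'->E->plug->E

Answer: GGEGCCAAE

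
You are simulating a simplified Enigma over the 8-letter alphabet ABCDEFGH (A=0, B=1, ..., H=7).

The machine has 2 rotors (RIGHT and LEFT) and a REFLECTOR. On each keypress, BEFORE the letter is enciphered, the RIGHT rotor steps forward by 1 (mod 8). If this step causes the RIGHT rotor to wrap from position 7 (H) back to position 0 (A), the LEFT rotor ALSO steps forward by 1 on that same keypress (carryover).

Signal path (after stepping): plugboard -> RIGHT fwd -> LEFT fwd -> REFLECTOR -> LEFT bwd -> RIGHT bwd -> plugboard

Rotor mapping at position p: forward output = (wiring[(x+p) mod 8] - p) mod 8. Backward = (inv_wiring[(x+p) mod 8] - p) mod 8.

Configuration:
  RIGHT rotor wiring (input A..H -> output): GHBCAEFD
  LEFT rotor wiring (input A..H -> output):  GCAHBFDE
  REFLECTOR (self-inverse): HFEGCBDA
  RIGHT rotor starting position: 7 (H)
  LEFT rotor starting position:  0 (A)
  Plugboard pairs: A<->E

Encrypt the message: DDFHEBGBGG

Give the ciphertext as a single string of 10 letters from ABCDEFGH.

Answer: EBADGEHCED

Derivation:
Char 1 ('D'): step: R->0, L->1 (L advanced); D->plug->D->R->C->L->G->refl->D->L'->G->R'->A->plug->E
Char 2 ('D'): step: R->1, L=1; D->plug->D->R->H->L->F->refl->B->L'->A->R'->B->plug->B
Char 3 ('F'): step: R->2, L=1; F->plug->F->R->B->L->H->refl->A->L'->D->R'->E->plug->A
Char 4 ('H'): step: R->3, L=1; H->plug->H->R->G->L->D->refl->G->L'->C->R'->D->plug->D
Char 5 ('E'): step: R->4, L=1; E->plug->A->R->E->L->E->refl->C->L'->F->R'->G->plug->G
Char 6 ('B'): step: R->5, L=1; B->plug->B->R->A->L->B->refl->F->L'->H->R'->A->plug->E
Char 7 ('G'): step: R->6, L=1; G->plug->G->R->C->L->G->refl->D->L'->G->R'->H->plug->H
Char 8 ('B'): step: R->7, L=1; B->plug->B->R->H->L->F->refl->B->L'->A->R'->C->plug->C
Char 9 ('G'): step: R->0, L->2 (L advanced); G->plug->G->R->F->L->C->refl->E->L'->G->R'->A->plug->E
Char 10 ('G'): step: R->1, L=2; G->plug->G->R->C->L->H->refl->A->L'->H->R'->D->plug->D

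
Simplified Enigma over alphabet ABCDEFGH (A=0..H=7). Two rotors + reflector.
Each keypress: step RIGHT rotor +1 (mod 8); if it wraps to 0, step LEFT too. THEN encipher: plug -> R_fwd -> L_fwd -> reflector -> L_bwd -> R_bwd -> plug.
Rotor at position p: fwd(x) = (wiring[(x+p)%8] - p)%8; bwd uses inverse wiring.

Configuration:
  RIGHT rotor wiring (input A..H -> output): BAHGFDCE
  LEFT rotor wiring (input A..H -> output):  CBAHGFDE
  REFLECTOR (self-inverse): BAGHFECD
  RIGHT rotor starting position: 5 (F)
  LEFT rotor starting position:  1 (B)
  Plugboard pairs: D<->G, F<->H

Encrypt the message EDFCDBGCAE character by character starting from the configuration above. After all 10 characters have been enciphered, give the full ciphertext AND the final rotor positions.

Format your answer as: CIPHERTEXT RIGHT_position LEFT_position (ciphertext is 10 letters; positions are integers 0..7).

Char 1 ('E'): step: R->6, L=1; E->plug->E->R->B->L->H->refl->D->L'->G->R'->B->plug->B
Char 2 ('D'): step: R->7, L=1; D->plug->G->R->E->L->E->refl->F->L'->D->R'->H->plug->F
Char 3 ('F'): step: R->0, L->2 (L advanced); F->plug->H->R->E->L->B->refl->A->L'->G->R'->D->plug->G
Char 4 ('C'): step: R->1, L=2; C->plug->C->R->F->L->C->refl->G->L'->A->R'->H->plug->F
Char 5 ('D'): step: R->2, L=2; D->plug->G->R->H->L->H->refl->D->L'->D->R'->C->plug->C
Char 6 ('B'): step: R->3, L=2; B->plug->B->R->C->L->E->refl->F->L'->B->R'->E->plug->E
Char 7 ('G'): step: R->4, L=2; G->plug->D->R->A->L->G->refl->C->L'->F->R'->E->plug->E
Char 8 ('C'): step: R->5, L=2; C->plug->C->R->H->L->H->refl->D->L'->D->R'->E->plug->E
Char 9 ('A'): step: R->6, L=2; A->plug->A->R->E->L->B->refl->A->L'->G->R'->B->plug->B
Char 10 ('E'): step: R->7, L=2; E->plug->E->R->H->L->H->refl->D->L'->D->R'->H->plug->F
Final: ciphertext=BFGFCEEEBF, RIGHT=7, LEFT=2

Answer: BFGFCEEEBF 7 2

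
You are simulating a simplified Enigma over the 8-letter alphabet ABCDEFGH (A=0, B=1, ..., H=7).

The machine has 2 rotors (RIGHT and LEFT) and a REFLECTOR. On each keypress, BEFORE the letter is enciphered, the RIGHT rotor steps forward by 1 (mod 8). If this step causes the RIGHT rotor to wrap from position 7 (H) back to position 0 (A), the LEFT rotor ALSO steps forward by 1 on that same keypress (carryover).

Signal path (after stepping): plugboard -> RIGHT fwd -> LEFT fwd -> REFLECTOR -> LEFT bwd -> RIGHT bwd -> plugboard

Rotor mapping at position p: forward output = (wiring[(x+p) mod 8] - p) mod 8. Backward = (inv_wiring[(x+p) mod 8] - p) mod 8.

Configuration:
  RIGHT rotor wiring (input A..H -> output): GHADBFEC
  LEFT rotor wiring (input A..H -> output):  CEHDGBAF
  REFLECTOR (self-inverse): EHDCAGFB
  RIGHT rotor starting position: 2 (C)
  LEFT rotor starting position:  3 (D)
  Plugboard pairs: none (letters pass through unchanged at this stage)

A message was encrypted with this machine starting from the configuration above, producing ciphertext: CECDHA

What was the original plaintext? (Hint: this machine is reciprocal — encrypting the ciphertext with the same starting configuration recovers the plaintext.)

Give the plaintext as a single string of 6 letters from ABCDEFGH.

Answer: FFGBGC

Derivation:
Char 1 ('C'): step: R->3, L=3; C->plug->C->R->C->L->G->refl->F->L'->D->R'->F->plug->F
Char 2 ('E'): step: R->4, L=3; E->plug->E->R->C->L->G->refl->F->L'->D->R'->F->plug->F
Char 3 ('C'): step: R->5, L=3; C->plug->C->R->F->L->H->refl->B->L'->G->R'->G->plug->G
Char 4 ('D'): step: R->6, L=3; D->plug->D->R->B->L->D->refl->C->L'->E->R'->B->plug->B
Char 5 ('H'): step: R->7, L=3; H->plug->H->R->F->L->H->refl->B->L'->G->R'->G->plug->G
Char 6 ('A'): step: R->0, L->4 (L advanced); A->plug->A->R->G->L->D->refl->C->L'->A->R'->C->plug->C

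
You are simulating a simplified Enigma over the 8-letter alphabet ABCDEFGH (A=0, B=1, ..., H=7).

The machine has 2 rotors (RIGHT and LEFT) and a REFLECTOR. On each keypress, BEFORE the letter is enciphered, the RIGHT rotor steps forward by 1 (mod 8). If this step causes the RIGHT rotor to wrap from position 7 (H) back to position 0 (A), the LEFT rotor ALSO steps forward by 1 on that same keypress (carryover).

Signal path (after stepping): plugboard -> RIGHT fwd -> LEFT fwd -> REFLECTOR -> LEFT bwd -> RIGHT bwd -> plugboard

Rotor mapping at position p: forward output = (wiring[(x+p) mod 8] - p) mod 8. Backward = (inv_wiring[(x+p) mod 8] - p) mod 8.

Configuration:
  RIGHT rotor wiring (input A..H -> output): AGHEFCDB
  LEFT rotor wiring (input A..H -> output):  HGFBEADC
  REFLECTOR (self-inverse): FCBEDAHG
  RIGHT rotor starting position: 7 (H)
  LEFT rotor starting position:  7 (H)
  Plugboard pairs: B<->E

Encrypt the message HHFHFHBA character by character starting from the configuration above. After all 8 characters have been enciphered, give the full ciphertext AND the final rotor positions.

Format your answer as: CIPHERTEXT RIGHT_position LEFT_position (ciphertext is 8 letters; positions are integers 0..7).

Char 1 ('H'): step: R->0, L->0 (L advanced); H->plug->H->R->B->L->G->refl->H->L'->A->R'->A->plug->A
Char 2 ('H'): step: R->1, L=0; H->plug->H->R->H->L->C->refl->B->L'->D->R'->C->plug->C
Char 3 ('F'): step: R->2, L=0; F->plug->F->R->H->L->C->refl->B->L'->D->R'->C->plug->C
Char 4 ('H'): step: R->3, L=0; H->plug->H->R->E->L->E->refl->D->L'->G->R'->E->plug->B
Char 5 ('F'): step: R->4, L=0; F->plug->F->R->C->L->F->refl->A->L'->F->R'->D->plug->D
Char 6 ('H'): step: R->5, L=0; H->plug->H->R->A->L->H->refl->G->L'->B->R'->E->plug->B
Char 7 ('B'): step: R->6, L=0; B->plug->E->R->B->L->G->refl->H->L'->A->R'->D->plug->D
Char 8 ('A'): step: R->7, L=0; A->plug->A->R->C->L->F->refl->A->L'->F->R'->E->plug->B
Final: ciphertext=ACCBDBDB, RIGHT=7, LEFT=0

Answer: ACCBDBDB 7 0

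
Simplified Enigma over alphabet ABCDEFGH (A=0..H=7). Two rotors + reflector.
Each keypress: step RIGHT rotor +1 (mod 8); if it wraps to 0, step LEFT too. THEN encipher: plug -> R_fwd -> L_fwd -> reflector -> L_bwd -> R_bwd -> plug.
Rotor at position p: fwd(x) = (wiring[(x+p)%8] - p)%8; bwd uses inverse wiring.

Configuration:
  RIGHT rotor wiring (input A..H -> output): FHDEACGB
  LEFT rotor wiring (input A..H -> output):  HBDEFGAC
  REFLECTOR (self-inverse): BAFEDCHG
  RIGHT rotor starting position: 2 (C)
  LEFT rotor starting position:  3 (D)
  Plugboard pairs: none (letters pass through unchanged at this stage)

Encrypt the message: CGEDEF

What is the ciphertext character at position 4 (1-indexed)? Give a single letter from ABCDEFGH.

Char 1 ('C'): step: R->3, L=3; C->plug->C->R->H->L->A->refl->B->L'->A->R'->H->plug->H
Char 2 ('G'): step: R->4, L=3; G->plug->G->R->H->L->A->refl->B->L'->A->R'->H->plug->H
Char 3 ('E'): step: R->5, L=3; E->plug->E->R->C->L->D->refl->E->L'->F->R'->A->plug->A
Char 4 ('D'): step: R->6, L=3; D->plug->D->R->B->L->C->refl->F->L'->D->R'->B->plug->B

B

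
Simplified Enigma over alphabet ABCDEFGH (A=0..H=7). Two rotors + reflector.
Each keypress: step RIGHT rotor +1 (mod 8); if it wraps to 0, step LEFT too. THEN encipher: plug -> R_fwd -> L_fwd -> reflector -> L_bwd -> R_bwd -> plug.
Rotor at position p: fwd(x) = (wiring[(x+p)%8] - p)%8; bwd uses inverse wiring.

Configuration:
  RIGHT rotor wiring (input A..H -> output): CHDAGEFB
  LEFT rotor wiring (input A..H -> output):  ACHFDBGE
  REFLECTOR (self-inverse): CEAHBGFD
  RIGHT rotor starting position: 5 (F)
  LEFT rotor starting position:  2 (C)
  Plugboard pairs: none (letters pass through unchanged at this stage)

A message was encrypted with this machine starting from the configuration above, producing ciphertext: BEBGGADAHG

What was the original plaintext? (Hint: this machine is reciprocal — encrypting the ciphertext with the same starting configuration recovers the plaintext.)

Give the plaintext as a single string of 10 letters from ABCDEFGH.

Answer: DBFHADACBA

Derivation:
Char 1 ('B'): step: R->6, L=2; B->plug->B->R->D->L->H->refl->D->L'->B->R'->D->plug->D
Char 2 ('E'): step: R->7, L=2; E->plug->E->R->B->L->D->refl->H->L'->D->R'->B->plug->B
Char 3 ('B'): step: R->0, L->3 (L advanced); B->plug->B->R->H->L->E->refl->B->L'->E->R'->F->plug->F
Char 4 ('G'): step: R->1, L=3; G->plug->G->R->A->L->C->refl->A->L'->B->R'->H->plug->H
Char 5 ('G'): step: R->2, L=3; G->plug->G->R->A->L->C->refl->A->L'->B->R'->A->plug->A
Char 6 ('A'): step: R->3, L=3; A->plug->A->R->F->L->F->refl->G->L'->C->R'->D->plug->D
Char 7 ('D'): step: R->4, L=3; D->plug->D->R->F->L->F->refl->G->L'->C->R'->A->plug->A
Char 8 ('A'): step: R->5, L=3; A->plug->A->R->H->L->E->refl->B->L'->E->R'->C->plug->C
Char 9 ('H'): step: R->6, L=3; H->plug->H->R->G->L->H->refl->D->L'->D->R'->B->plug->B
Char 10 ('G'): step: R->7, L=3; G->plug->G->R->F->L->F->refl->G->L'->C->R'->A->plug->A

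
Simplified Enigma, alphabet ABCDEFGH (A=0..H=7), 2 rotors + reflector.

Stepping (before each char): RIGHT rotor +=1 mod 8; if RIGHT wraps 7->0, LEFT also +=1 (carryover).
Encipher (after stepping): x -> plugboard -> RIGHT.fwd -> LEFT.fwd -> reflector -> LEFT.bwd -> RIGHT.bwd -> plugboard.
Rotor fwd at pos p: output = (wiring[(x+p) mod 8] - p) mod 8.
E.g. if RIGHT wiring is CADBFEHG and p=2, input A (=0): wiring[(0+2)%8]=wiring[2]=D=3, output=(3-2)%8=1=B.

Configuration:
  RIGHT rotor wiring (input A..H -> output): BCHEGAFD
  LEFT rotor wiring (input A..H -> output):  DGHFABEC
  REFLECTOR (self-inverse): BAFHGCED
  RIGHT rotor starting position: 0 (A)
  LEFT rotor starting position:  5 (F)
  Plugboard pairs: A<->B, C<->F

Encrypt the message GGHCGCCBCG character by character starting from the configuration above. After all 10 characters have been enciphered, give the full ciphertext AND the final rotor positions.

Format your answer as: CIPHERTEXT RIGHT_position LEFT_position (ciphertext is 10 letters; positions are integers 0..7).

Answer: DCCAHDGCFB 2 6

Derivation:
Char 1 ('G'): step: R->1, L=5; G->plug->G->R->C->L->F->refl->C->L'->F->R'->D->plug->D
Char 2 ('G'): step: R->2, L=5; G->plug->G->R->H->L->D->refl->H->L'->B->R'->F->plug->C
Char 3 ('H'): step: R->3, L=5; H->plug->H->R->E->L->B->refl->A->L'->G->R'->F->plug->C
Char 4 ('C'): step: R->4, L=5; C->plug->F->R->G->L->A->refl->B->L'->E->R'->B->plug->A
Char 5 ('G'): step: R->5, L=5; G->plug->G->R->H->L->D->refl->H->L'->B->R'->H->plug->H
Char 6 ('C'): step: R->6, L=5; C->plug->F->R->G->L->A->refl->B->L'->E->R'->D->plug->D
Char 7 ('C'): step: R->7, L=5; C->plug->F->R->H->L->D->refl->H->L'->B->R'->G->plug->G
Char 8 ('B'): step: R->0, L->6 (L advanced); B->plug->A->R->B->L->E->refl->G->L'->A->R'->F->plug->C
Char 9 ('C'): step: R->1, L=6; C->plug->F->R->E->L->B->refl->A->L'->D->R'->C->plug->F
Char 10 ('G'): step: R->2, L=6; G->plug->G->R->H->L->D->refl->H->L'->F->R'->A->plug->B
Final: ciphertext=DCCAHDGCFB, RIGHT=2, LEFT=6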